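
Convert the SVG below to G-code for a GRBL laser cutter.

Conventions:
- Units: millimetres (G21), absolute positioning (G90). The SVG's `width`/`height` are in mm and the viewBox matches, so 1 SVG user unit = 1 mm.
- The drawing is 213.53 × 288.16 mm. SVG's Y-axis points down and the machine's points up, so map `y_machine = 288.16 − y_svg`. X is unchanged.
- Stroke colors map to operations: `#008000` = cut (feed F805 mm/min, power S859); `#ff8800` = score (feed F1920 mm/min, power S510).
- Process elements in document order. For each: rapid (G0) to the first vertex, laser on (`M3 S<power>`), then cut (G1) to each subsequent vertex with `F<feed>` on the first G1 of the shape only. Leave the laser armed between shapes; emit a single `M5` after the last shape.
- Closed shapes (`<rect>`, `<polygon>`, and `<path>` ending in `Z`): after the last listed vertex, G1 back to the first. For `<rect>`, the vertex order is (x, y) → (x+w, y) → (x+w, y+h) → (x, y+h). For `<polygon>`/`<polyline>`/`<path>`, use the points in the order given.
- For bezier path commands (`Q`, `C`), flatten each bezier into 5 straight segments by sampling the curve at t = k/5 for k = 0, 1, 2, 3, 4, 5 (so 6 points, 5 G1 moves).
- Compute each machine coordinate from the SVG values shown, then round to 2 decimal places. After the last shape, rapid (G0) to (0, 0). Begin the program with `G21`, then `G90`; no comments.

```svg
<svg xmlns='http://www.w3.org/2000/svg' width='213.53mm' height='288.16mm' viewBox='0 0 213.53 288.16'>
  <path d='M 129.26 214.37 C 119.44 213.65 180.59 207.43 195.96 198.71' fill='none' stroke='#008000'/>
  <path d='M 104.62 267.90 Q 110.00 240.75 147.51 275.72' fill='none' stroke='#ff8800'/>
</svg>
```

Since the viewBox matches the mm dimensions, user units are millimetres directly. The only transform is the Y-flip y_m = 288.16 − y_svg.

Shape 1 is a cubic bezier drawn with `<path>`. Its stroke #008000 means cut at S859, F805. After flipping Y the toolpath is (129.26,73.79) → (130.95,74.86) → (144.07,77.10) → (163.01,80.38) → (182.18,84.54) → (195.96,89.45).

Shape 2 is a quadratic bezier drawn with `<path>`. Its stroke #ff8800 means score at S510, F1920. After flipping Y the toolpath is (104.62,20.26) → (108.06,28.64) → (114.06,32.04) → (122.64,30.48) → (133.79,23.94) → (147.51,12.44).

G21
G90
G0 X129.26 Y73.79
M3 S859
G1 X130.95 Y74.86 F805
G1 X144.07 Y77.10
G1 X163.01 Y80.38
G1 X182.18 Y84.54
G1 X195.96 Y89.45
G0 X104.62 Y20.26
M3 S510
G1 X108.06 Y28.64 F1920
G1 X114.06 Y32.04
G1 X122.64 Y30.48
G1 X133.79 Y23.94
G1 X147.51 Y12.44
M5
G0 X0.00 Y0.00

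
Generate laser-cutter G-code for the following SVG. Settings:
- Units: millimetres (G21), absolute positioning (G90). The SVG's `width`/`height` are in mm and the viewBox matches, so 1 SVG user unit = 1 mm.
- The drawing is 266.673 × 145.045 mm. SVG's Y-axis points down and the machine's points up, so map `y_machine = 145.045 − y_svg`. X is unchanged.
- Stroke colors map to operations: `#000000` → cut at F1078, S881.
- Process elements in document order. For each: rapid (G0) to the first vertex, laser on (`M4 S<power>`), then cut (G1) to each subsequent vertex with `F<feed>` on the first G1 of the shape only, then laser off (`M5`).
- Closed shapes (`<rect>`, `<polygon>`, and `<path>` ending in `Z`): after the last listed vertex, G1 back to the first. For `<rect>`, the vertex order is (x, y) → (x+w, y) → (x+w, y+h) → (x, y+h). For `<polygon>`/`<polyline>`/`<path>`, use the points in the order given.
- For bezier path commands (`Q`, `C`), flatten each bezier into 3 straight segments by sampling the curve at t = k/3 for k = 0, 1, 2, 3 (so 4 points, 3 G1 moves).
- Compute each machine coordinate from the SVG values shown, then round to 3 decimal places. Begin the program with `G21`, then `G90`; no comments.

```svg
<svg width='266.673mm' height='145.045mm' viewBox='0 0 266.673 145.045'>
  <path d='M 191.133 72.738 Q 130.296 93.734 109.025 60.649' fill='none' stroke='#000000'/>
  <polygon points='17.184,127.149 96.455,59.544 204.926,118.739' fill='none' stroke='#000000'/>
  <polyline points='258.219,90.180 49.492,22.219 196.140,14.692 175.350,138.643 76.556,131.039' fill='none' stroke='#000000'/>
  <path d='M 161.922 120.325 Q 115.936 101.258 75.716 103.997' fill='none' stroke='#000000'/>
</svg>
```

G21
G90
G0 X191.133 Y72.307
M4 S881
G1 X154.971 Y64.319 F1078
G1 X127.602 Y68.348
G1 X109.025 Y84.396
M5
G0 X17.184 Y17.896
M4 S881
G1 X96.455 Y85.501 F1078
G1 X204.926 Y26.306
G1 X17.184 Y17.896
M5
G0 X258.219 Y54.865
M4 S881
G1 X49.492 Y122.826 F1078
G1 X196.140 Y130.353
G1 X175.350 Y6.402
G1 X76.556 Y14.006
M5
G0 X161.922 Y24.720
M4 S881
G1 X131.905 Y35.008 F1078
G1 X103.170 Y40.451
G1 X75.716 Y41.048
M5

1 u = 1 mm; y_m = 145.045 − y.

[1] `<path>` quadratic bezier, #000000→cut S881 F1078: (191.133,72.307) → (154.971,64.319) → (127.602,68.348) → (109.025,84.396)

[2] `<polygon>` closed polygon, #000000→cut S881 F1078: (17.184,17.896) → (96.455,85.501) → (204.926,26.306) → (17.184,17.896) (closed)

[3] `<polyline>` open polyline, #000000→cut S881 F1078: (258.219,54.865) → (49.492,122.826) → (196.140,130.353) → (175.350,6.402) → (76.556,14.006)

[4] `<path>` quadratic bezier, #000000→cut S881 F1078: (161.922,24.720) → (131.905,35.008) → (103.170,40.451) → (75.716,41.048)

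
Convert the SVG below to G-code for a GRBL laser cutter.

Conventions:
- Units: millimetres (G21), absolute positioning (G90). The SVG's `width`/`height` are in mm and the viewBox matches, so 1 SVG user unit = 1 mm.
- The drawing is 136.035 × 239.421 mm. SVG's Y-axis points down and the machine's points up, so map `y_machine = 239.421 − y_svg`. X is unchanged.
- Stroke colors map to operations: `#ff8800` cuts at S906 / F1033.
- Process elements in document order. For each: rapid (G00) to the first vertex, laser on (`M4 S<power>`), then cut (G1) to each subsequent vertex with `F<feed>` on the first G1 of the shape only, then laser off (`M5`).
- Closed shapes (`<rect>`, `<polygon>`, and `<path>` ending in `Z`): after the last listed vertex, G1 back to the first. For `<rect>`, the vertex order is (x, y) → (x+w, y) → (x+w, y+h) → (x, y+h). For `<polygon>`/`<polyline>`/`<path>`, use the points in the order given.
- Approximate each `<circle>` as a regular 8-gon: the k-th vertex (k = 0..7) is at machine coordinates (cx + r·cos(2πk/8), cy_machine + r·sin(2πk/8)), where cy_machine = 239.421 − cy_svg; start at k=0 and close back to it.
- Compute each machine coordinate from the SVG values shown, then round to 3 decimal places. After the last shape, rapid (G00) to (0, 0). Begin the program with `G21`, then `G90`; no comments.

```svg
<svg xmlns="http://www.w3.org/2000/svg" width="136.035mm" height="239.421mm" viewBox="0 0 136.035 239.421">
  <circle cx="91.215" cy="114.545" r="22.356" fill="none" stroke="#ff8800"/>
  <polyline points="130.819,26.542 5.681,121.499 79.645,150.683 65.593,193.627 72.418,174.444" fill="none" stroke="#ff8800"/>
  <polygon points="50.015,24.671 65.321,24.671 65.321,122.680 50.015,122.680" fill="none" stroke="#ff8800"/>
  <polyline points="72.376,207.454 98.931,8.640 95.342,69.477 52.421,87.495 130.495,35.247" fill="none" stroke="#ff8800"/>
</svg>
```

G21
G90
G00 X113.571 Y124.876
M4 S906
G1 X107.023 Y140.684 F1033
G1 X91.215 Y147.232
G1 X75.407 Y140.684
G1 X68.859 Y124.876
G1 X75.407 Y109.068
G1 X91.215 Y102.520
G1 X107.023 Y109.068
G1 X113.571 Y124.876
M5
G00 X130.819 Y212.879
M4 S906
G1 X5.681 Y117.922 F1033
G1 X79.645 Y88.738
G1 X65.593 Y45.794
G1 X72.418 Y64.977
M5
G00 X50.015 Y214.750
M4 S906
G1 X65.321 Y214.750 F1033
G1 X65.321 Y116.741
G1 X50.015 Y116.741
G1 X50.015 Y214.750
M5
G00 X72.376 Y31.967
M4 S906
G1 X98.931 Y230.781 F1033
G1 X95.342 Y169.944
G1 X52.421 Y151.926
G1 X130.495 Y204.174
M5
G00 X0.000 Y0.000

1 u = 1 mm; y_m = 239.421 − y.

[1] `<circle>` circle, #ff8800→cut S906 F1033: (113.571,124.876) → (107.023,140.684) → (91.215,147.232) → (75.407,140.684) → (68.859,124.876) → (75.407,109.068) → (91.215,102.520) → (107.023,109.068) → (113.571,124.876) (closed)

[2] `<polyline>` open polyline, #ff8800→cut S906 F1033: (130.819,212.879) → (5.681,117.922) → (79.645,88.738) → (65.593,45.794) → (72.418,64.977)

[3] `<polygon>` rectangle, #ff8800→cut S906 F1033: (50.015,214.750) → (65.321,214.750) → (65.321,116.741) → (50.015,116.741) → (50.015,214.750) (closed)

[4] `<polyline>` open polyline, #ff8800→cut S906 F1033: (72.376,31.967) → (98.931,230.781) → (95.342,169.944) → (52.421,151.926) → (130.495,204.174)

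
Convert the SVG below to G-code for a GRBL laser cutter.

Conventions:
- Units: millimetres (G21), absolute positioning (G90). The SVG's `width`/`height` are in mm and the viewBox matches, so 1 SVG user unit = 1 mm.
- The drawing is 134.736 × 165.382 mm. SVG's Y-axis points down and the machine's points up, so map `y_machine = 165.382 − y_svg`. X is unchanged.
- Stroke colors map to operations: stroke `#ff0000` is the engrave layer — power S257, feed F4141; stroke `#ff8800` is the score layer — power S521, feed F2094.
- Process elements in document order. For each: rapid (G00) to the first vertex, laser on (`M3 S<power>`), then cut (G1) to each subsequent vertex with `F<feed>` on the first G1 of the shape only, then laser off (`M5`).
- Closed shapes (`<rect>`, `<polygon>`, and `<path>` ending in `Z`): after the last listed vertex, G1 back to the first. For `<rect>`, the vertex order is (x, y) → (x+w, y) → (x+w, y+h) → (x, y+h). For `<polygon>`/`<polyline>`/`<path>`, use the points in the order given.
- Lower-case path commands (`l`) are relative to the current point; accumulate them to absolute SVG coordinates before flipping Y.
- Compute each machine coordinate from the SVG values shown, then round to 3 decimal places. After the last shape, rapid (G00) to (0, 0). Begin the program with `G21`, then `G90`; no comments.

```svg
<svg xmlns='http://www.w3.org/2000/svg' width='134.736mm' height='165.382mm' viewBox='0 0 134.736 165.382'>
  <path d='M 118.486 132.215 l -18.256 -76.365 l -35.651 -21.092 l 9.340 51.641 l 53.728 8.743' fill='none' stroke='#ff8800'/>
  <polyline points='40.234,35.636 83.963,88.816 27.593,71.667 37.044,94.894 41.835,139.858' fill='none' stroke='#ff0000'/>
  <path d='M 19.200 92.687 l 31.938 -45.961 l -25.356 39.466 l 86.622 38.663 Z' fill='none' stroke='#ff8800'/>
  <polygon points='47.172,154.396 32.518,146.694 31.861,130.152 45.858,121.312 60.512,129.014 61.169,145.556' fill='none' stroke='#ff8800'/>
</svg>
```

G21
G90
G00 X118.486 Y33.167
M3 S521
G1 X100.230 Y109.532 F2094
G1 X64.579 Y130.624
G1 X73.919 Y78.983
G1 X127.647 Y70.240
M5
G00 X40.234 Y129.746
M3 S257
G1 X83.963 Y76.566 F4141
G1 X27.593 Y93.715
G1 X37.044 Y70.488
G1 X41.835 Y25.524
M5
G00 X19.200 Y72.695
M3 S521
G1 X51.138 Y118.656 F2094
G1 X25.782 Y79.190
G1 X112.404 Y40.527
G1 X19.200 Y72.695
M5
G00 X47.172 Y10.986
M3 S521
G1 X32.518 Y18.688 F2094
G1 X31.861 Y35.230
G1 X45.858 Y44.070
G1 X60.512 Y36.368
G1 X61.169 Y19.826
G1 X47.172 Y10.986
M5
G00 X0.000 Y0.000

Since the viewBox matches the mm dimensions, user units are millimetres directly. The only transform is the Y-flip y_m = 165.382 − y_svg.

Shape 1 is a open polyline drawn with `<path>`. Its stroke #ff8800 means score at S521, F2094. After flipping Y the toolpath is (118.486,33.167) → (100.230,109.532) → (64.579,130.624) → (73.919,78.983) → (127.647,70.240).

Shape 2 is a open polyline drawn with `<polyline>`. Its stroke #ff0000 means engrave at S257, F4141. After flipping Y the toolpath is (40.234,129.746) → (83.963,76.566) → (27.593,93.715) → (37.044,70.488) → (41.835,25.524).

Shape 3 is a closed polygon drawn with `<path>`. Its stroke #ff8800 means score at S521, F2094. After flipping Y the toolpath is (19.200,72.695) → (51.138,118.656) → (25.782,79.190) → (112.404,40.527) → (19.200,72.695), returning to the start.

Shape 4 is a regular polygon drawn with `<polygon>`. Its stroke #ff8800 means score at S521, F2094. After flipping Y the toolpath is (47.172,10.986) → (32.518,18.688) → (31.861,35.230) → (45.858,44.070) → (60.512,36.368) → (61.169,19.826) → (47.172,10.986), returning to the start.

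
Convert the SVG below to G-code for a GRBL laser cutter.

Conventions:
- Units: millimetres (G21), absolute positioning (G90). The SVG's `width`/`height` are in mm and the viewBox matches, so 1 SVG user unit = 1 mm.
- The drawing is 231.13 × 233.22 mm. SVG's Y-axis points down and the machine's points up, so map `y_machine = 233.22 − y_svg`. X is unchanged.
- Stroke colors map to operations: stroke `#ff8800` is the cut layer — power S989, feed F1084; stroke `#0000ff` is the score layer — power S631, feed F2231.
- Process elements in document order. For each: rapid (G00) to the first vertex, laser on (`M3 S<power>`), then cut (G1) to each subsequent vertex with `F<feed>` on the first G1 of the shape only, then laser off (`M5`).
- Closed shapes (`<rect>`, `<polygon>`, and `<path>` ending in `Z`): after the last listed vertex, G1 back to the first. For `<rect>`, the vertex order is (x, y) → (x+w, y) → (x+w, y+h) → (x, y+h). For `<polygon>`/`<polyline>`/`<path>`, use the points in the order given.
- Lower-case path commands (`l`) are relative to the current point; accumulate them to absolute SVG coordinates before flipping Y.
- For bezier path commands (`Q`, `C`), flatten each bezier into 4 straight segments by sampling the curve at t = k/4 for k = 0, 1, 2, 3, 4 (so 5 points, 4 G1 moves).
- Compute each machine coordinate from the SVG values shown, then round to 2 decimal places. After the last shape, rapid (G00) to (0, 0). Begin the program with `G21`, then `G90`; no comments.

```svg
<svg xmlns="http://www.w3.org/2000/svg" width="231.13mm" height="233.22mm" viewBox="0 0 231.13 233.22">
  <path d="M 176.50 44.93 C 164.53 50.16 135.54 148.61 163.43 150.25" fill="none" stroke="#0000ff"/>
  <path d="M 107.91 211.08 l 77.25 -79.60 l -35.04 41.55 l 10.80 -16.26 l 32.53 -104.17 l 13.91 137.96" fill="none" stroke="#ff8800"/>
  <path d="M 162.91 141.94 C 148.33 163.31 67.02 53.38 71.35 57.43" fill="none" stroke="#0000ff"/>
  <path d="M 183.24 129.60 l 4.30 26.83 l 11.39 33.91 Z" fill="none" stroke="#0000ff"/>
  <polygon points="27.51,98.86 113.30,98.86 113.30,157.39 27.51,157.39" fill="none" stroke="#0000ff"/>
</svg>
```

viewBox `0 0 231.13 233.22` with mm width/height → 1 unit = 1 mm. Flip: y_m = 233.22 − y_svg.

**Shape 1** — `<path>` cubic bezier, stroke `#0000ff` → score (S631, F2231). Control points (SVG): P0=(176.50,44.93), P1=(164.53,50.16), P2=(135.54,148.61), P3=(163.43,150.25); sampled at t=k/4. Machine vertices: (176.50,188.29) → (165.49,169.86) → (155.02,134.28) → (152.02,99.38) → (163.43,82.97). Open path.

**Shape 2** — `<path>` open polyline, stroke `#ff8800` → cut (S989, F1084). Machine vertices: (107.91,22.14) → (185.16,101.74) → (150.12,60.19) → (160.92,76.45) → (193.45,180.62) → (207.36,42.66). Open path.

**Shape 3** — `<path>` cubic bezier, stroke `#0000ff` → score (S631, F2231). Control points (SVG): P0=(162.91,141.94), P1=(148.33,163.31), P2=(67.02,53.38), P3=(71.35,57.43); sampled at t=k/4. Machine vertices: (162.91,91.28) → (141.84,96.04) → (110.04,127.04) → (81.78,161.29) → (71.35,175.79). Open path.

**Shape 4** — `<path>` closed polygon, stroke `#0000ff` → score (S631, F2231). Machine vertices: (183.24,103.62) → (187.54,76.79) → (198.93,42.88) → (183.24,103.62). Closed: final G1 returns to the first vertex.

**Shape 5** — `<polygon>` rectangle, stroke `#0000ff` → score (S631, F2231). Machine vertices: (27.51,134.36) → (113.30,134.36) → (113.30,75.83) → (27.51,75.83) → (27.51,134.36). Closed: final G1 returns to the first vertex.

G21
G90
G00 X176.50 Y188.29
M3 S631
G1 X165.49 Y169.86 F2231
G1 X155.02 Y134.28
G1 X152.02 Y99.38
G1 X163.43 Y82.97
M5
G00 X107.91 Y22.14
M3 S989
G1 X185.16 Y101.74 F1084
G1 X150.12 Y60.19
G1 X160.92 Y76.45
G1 X193.45 Y180.62
G1 X207.36 Y42.66
M5
G00 X162.91 Y91.28
M3 S631
G1 X141.84 Y96.04 F2231
G1 X110.04 Y127.04
G1 X81.78 Y161.29
G1 X71.35 Y175.79
M5
G00 X183.24 Y103.62
M3 S631
G1 X187.54 Y76.79 F2231
G1 X198.93 Y42.88
G1 X183.24 Y103.62
M5
G00 X27.51 Y134.36
M3 S631
G1 X113.30 Y134.36 F2231
G1 X113.30 Y75.83
G1 X27.51 Y75.83
G1 X27.51 Y134.36
M5
G00 X0.00 Y0.00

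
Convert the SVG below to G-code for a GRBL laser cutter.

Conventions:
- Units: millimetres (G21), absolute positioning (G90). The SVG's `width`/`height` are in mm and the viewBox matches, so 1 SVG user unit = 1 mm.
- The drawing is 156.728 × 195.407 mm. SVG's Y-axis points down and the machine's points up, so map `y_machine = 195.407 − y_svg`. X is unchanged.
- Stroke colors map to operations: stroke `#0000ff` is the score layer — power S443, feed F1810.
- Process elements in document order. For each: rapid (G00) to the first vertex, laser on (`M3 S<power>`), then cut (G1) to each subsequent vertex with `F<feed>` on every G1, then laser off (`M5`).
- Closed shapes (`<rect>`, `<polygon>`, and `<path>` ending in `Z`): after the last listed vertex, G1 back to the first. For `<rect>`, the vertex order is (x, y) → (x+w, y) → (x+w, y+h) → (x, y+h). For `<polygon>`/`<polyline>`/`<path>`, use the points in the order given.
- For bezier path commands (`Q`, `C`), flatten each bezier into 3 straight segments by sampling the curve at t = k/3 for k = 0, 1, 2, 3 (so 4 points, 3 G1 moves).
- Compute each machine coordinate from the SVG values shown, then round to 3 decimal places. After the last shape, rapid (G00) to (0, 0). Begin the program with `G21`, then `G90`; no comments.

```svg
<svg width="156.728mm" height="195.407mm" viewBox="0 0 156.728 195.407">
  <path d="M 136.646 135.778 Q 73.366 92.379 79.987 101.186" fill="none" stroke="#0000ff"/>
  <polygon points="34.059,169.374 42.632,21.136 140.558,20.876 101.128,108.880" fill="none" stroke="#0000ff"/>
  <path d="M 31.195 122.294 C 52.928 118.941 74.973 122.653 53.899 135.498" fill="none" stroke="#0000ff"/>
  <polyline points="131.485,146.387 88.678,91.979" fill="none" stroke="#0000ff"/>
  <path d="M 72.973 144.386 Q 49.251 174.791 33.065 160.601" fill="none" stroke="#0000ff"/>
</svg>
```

1 u = 1 mm; y_m = 195.407 − y.

[1] `<path>` quadratic bezier, #0000ff→score S443 F1810: (136.646,59.629) → (102.226,82.761) → (83.340,94.292) → (79.987,94.221)

[2] `<polygon>` closed polygon, #0000ff→score S443 F1810: (34.059,26.033) → (42.632,174.271) → (140.558,174.531) → (101.128,86.527) → (34.059,26.033) (closed)

[3] `<path>` cubic bezier, #0000ff→score S443 F1810: (31.195,73.113) → (51.423,74.034) → (62.209,69.786) → (53.899,59.909)

[4] `<polyline>` line segment, #0000ff→score S443 F1810: (131.485,49.020) → (88.678,103.428)

[5] `<path>` quadratic bezier, #0000ff→score S443 F1810: (72.973,51.021) → (57.996,35.706) → (44.693,30.301) → (33.065,34.806)

G21
G90
G00 X136.646 Y59.629
M3 S443
G1 X102.226 Y82.761 F1810
G1 X83.340 Y94.292 F1810
G1 X79.987 Y94.221 F1810
M5
G00 X34.059 Y26.033
M3 S443
G1 X42.632 Y174.271 F1810
G1 X140.558 Y174.531 F1810
G1 X101.128 Y86.527 F1810
G1 X34.059 Y26.033 F1810
M5
G00 X31.195 Y73.113
M3 S443
G1 X51.423 Y74.034 F1810
G1 X62.209 Y69.786 F1810
G1 X53.899 Y59.909 F1810
M5
G00 X131.485 Y49.020
M3 S443
G1 X88.678 Y103.428 F1810
M5
G00 X72.973 Y51.021
M3 S443
G1 X57.996 Y35.706 F1810
G1 X44.693 Y30.301 F1810
G1 X33.065 Y34.806 F1810
M5
G00 X0.000 Y0.000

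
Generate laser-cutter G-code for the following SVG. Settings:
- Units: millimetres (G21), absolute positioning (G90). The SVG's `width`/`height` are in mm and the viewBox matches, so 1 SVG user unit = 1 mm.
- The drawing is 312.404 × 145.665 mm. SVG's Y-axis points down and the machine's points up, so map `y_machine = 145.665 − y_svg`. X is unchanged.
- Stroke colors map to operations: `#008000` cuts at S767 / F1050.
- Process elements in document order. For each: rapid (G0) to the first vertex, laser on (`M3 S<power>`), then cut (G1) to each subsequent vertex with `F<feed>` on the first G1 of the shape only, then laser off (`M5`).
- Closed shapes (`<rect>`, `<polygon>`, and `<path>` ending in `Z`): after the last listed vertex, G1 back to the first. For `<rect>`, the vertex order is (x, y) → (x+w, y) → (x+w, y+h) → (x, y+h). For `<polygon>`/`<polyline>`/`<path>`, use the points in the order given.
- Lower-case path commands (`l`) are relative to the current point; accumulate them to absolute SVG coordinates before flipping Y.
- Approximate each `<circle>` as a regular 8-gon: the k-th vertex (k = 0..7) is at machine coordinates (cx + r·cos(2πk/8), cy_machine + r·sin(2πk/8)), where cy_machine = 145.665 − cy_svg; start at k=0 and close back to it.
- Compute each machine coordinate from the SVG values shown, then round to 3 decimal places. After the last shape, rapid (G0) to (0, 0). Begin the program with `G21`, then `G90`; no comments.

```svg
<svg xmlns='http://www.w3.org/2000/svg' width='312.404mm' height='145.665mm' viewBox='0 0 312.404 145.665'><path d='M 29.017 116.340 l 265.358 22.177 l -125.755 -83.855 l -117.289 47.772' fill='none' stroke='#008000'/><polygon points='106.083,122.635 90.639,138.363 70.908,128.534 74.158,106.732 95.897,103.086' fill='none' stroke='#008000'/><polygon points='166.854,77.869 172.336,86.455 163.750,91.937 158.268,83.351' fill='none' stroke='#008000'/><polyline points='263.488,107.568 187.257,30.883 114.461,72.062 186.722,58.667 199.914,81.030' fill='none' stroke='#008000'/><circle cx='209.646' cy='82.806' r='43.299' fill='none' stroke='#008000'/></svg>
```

1 u = 1 mm; y_m = 145.665 − y.

[1] `<path>` open polyline, #008000→cut S767 F1050: (29.017,29.325) → (294.375,7.148) → (168.620,91.003) → (51.331,43.231)

[2] `<polygon>` regular polygon, #008000→cut S767 F1050: (106.083,23.030) → (90.639,7.302) → (70.908,17.131) → (74.158,38.933) → (95.897,42.579) → (106.083,23.030) (closed)

[3] `<polygon>` regular polygon, #008000→cut S767 F1050: (166.854,67.796) → (172.336,59.210) → (163.750,53.728) → (158.268,62.314) → (166.854,67.796) (closed)

[4] `<polyline>` open polyline, #008000→cut S767 F1050: (263.488,38.097) → (187.257,114.782) → (114.461,73.603) → (186.722,86.998) → (199.914,64.635)

[5] `<circle>` circle, #008000→cut S767 F1050: (252.945,62.859) → (240.263,93.476) → (209.646,106.158) → (179.029,93.476) → (166.347,62.859) → (179.029,32.242) → (209.646,19.560) → (240.263,32.242) → (252.945,62.859) (closed)

G21
G90
G0 X29.017 Y29.325
M3 S767
G1 X294.375 Y7.148 F1050
G1 X168.620 Y91.003
G1 X51.331 Y43.231
M5
G0 X106.083 Y23.030
M3 S767
G1 X90.639 Y7.302 F1050
G1 X70.908 Y17.131
G1 X74.158 Y38.933
G1 X95.897 Y42.579
G1 X106.083 Y23.030
M5
G0 X166.854 Y67.796
M3 S767
G1 X172.336 Y59.210 F1050
G1 X163.750 Y53.728
G1 X158.268 Y62.314
G1 X166.854 Y67.796
M5
G0 X263.488 Y38.097
M3 S767
G1 X187.257 Y114.782 F1050
G1 X114.461 Y73.603
G1 X186.722 Y86.998
G1 X199.914 Y64.635
M5
G0 X252.945 Y62.859
M3 S767
G1 X240.263 Y93.476 F1050
G1 X209.646 Y106.158
G1 X179.029 Y93.476
G1 X166.347 Y62.859
G1 X179.029 Y32.242
G1 X209.646 Y19.560
G1 X240.263 Y32.242
G1 X252.945 Y62.859
M5
G0 X0.000 Y0.000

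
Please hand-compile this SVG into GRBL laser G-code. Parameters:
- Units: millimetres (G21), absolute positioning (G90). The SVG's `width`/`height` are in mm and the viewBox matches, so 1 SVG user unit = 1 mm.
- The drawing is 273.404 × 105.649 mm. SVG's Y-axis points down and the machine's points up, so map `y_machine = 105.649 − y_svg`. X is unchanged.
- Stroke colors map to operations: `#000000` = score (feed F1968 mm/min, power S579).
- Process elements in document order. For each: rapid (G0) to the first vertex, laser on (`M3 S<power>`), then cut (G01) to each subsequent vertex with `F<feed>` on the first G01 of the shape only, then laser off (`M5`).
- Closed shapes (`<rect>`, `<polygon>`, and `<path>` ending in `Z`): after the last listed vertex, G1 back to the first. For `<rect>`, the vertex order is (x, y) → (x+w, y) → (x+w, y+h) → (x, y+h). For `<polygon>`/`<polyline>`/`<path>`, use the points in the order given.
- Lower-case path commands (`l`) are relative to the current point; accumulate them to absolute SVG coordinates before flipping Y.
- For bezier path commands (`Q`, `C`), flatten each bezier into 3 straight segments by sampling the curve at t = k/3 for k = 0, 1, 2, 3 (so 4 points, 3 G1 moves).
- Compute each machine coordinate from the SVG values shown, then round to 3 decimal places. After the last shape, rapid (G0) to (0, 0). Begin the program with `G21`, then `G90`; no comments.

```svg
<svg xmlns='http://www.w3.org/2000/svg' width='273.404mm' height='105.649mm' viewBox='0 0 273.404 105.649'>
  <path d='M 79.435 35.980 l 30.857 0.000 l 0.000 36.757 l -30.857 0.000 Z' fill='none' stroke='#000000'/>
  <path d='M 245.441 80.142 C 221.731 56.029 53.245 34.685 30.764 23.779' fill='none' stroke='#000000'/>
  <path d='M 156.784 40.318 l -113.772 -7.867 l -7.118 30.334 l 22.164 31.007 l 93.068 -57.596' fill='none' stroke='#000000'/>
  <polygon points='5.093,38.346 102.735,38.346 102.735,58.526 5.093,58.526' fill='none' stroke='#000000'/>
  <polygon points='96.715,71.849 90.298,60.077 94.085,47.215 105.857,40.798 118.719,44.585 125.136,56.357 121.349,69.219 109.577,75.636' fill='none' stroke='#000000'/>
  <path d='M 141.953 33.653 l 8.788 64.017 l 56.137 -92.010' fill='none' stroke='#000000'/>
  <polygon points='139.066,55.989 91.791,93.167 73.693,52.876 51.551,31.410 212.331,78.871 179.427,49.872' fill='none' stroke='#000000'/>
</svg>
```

viewBox `0 0 273.404 105.649` with mm width/height → 1 unit = 1 mm. Flip: y_m = 105.649 − y_svg.

**Shape 1** — `<path>` rectangle, stroke `#000000` → score (S579, F1968). Machine vertices: (79.435,69.669) → (110.292,69.669) → (110.292,32.912) → (79.435,32.912) → (79.435,69.669). Closed: final G1 returns to the first vertex.

**Shape 2** — `<path>` cubic bezier, stroke `#000000` → score (S579, F1968). Control points (SVG): P0=(245.441,80.142), P1=(221.731,56.029), P2=(53.245,34.685), P3=(30.764,23.779); sampled at t=k/3. Machine vertices: (245.441,25.507) → (184.242,48.413) → (91.144,67.769) → (30.764,81.870). Open path.

**Shape 3** — `<path>` open polyline, stroke `#000000` → score (S579, F1968). Machine vertices: (156.784,65.331) → (43.012,73.198) → (35.894,42.864) → (58.058,11.857) → (151.126,69.453). Open path.

**Shape 4** — `<polygon>` rectangle, stroke `#000000` → score (S579, F1968). Machine vertices: (5.093,67.303) → (102.735,67.303) → (102.735,47.123) → (5.093,47.123) → (5.093,67.303). Closed: final G1 returns to the first vertex.

**Shape 5** — `<polygon>` regular polygon, stroke `#000000` → score (S579, F1968). Machine vertices: (96.715,33.800) → (90.298,45.572) → (94.085,58.434) → (105.857,64.851) → (118.719,61.064) → (125.136,49.292) → (121.349,36.430) → (109.577,30.013) → (96.715,33.800). Closed: final G1 returns to the first vertex.

**Shape 6** — `<path>` open polyline, stroke `#000000` → score (S579, F1968). Machine vertices: (141.953,71.996) → (150.741,7.979) → (206.878,99.989). Open path.

**Shape 7** — `<polygon>` closed polygon, stroke `#000000` → score (S579, F1968). Machine vertices: (139.066,49.660) → (91.791,12.482) → (73.693,52.773) → (51.551,74.239) → (212.331,26.778) → (179.427,55.777) → (139.066,49.660). Closed: final G1 returns to the first vertex.

G21
G90
G0 X79.435 Y69.669
M3 S579
G01 X110.292 Y69.669 F1968
G01 X110.292 Y32.912
G01 X79.435 Y32.912
G01 X79.435 Y69.669
M5
G0 X245.441 Y25.507
M3 S579
G01 X184.242 Y48.413 F1968
G01 X91.144 Y67.769
G01 X30.764 Y81.870
M5
G0 X156.784 Y65.331
M3 S579
G01 X43.012 Y73.198 F1968
G01 X35.894 Y42.864
G01 X58.058 Y11.857
G01 X151.126 Y69.453
M5
G0 X5.093 Y67.303
M3 S579
G01 X102.735 Y67.303 F1968
G01 X102.735 Y47.123
G01 X5.093 Y47.123
G01 X5.093 Y67.303
M5
G0 X96.715 Y33.800
M3 S579
G01 X90.298 Y45.572 F1968
G01 X94.085 Y58.434
G01 X105.857 Y64.851
G01 X118.719 Y61.064
G01 X125.136 Y49.292
G01 X121.349 Y36.430
G01 X109.577 Y30.013
G01 X96.715 Y33.800
M5
G0 X141.953 Y71.996
M3 S579
G01 X150.741 Y7.979 F1968
G01 X206.878 Y99.989
M5
G0 X139.066 Y49.660
M3 S579
G01 X91.791 Y12.482 F1968
G01 X73.693 Y52.773
G01 X51.551 Y74.239
G01 X212.331 Y26.778
G01 X179.427 Y55.777
G01 X139.066 Y49.660
M5
G0 X0.000 Y0.000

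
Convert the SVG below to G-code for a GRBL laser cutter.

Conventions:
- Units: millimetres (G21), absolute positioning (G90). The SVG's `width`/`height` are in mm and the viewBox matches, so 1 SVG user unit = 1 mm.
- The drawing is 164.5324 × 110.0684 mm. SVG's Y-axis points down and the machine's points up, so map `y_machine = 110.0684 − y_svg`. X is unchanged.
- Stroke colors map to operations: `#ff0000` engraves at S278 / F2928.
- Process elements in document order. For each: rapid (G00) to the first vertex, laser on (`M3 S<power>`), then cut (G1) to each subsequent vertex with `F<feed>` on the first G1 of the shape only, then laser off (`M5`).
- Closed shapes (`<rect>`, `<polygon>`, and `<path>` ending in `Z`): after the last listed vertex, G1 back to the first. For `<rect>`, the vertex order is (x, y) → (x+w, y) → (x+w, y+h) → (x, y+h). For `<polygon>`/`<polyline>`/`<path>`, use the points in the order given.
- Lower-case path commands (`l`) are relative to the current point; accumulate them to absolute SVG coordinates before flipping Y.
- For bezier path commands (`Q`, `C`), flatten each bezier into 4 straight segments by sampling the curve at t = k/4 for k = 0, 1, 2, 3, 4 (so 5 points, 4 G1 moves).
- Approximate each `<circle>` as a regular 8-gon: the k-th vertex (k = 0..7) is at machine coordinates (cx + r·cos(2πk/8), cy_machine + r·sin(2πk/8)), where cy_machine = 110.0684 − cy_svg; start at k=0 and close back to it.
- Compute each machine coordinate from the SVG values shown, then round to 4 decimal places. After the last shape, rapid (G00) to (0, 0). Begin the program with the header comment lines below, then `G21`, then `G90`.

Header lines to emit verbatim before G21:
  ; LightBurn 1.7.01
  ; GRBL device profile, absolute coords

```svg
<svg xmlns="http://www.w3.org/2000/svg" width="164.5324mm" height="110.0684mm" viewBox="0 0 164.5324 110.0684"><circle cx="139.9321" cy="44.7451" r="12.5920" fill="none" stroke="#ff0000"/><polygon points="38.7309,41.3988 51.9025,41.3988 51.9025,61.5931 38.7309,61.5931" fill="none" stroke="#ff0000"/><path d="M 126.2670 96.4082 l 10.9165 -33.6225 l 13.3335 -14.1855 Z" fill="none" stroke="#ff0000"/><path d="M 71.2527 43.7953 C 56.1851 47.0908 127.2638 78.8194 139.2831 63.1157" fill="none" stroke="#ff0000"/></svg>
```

viewBox `0 0 164.5324 110.0684` with mm width/height → 1 unit = 1 mm. Flip: y_m = 110.0684 − y_svg.

**Shape 1** — `<circle>` circle, stroke `#ff0000` → engrave (S278, F2928). Machine vertices: (152.5241,65.3233) → (148.8360,74.2272) → (139.9321,77.9153) → (131.0282,74.2272) → (127.3401,65.3233) → (131.0282,56.4194) → (139.9321,52.7313) → (148.8360,56.4194) → (152.5241,65.3233). Closed: final G1 returns to the first vertex.

**Shape 2** — `<polygon>` rectangle, stroke `#ff0000` → engrave (S278, F2928). Machine vertices: (38.7309,68.6696) → (51.9025,68.6696) → (51.9025,48.4753) → (38.7309,48.4753) → (38.7309,68.6696). Closed: final G1 returns to the first vertex.

**Shape 3** — `<path>` closed polygon, stroke `#ff0000` → engrave (S278, F2928). Machine vertices: (126.2670,13.6602) → (137.1835,47.2827) → (150.5170,61.4682) → (126.2670,13.6602). Closed: final G1 returns to the first vertex.

**Shape 4** — `<path>` cubic bezier, stroke `#ff0000` → engrave (S278, F2928). Control points (SVG): P0=(71.2527,43.7953), P1=(56.1851,47.0908), P2=(127.2638,78.8194), P3=(139.2831,63.1157); sampled at t=k/4. Machine vertices: (71.2527,66.2731) → (73.8356,59.6557) → (95.1103,49.4882) → (121.4638,42.8831) → (139.2831,46.9527). Open path.

; LightBurn 1.7.01
; GRBL device profile, absolute coords
G21
G90
G00 X152.5241 Y65.3233
M3 S278
G1 X148.8360 Y74.2272 F2928
G1 X139.9321 Y77.9153
G1 X131.0282 Y74.2272
G1 X127.3401 Y65.3233
G1 X131.0282 Y56.4194
G1 X139.9321 Y52.7313
G1 X148.8360 Y56.4194
G1 X152.5241 Y65.3233
M5
G00 X38.7309 Y68.6696
M3 S278
G1 X51.9025 Y68.6696 F2928
G1 X51.9025 Y48.4753
G1 X38.7309 Y48.4753
G1 X38.7309 Y68.6696
M5
G00 X126.2670 Y13.6602
M3 S278
G1 X137.1835 Y47.2827 F2928
G1 X150.5170 Y61.4682
G1 X126.2670 Y13.6602
M5
G00 X71.2527 Y66.2731
M3 S278
G1 X73.8356 Y59.6557 F2928
G1 X95.1103 Y49.4882
G1 X121.4638 Y42.8831
G1 X139.2831 Y46.9527
M5
G00 X0.0000 Y0.0000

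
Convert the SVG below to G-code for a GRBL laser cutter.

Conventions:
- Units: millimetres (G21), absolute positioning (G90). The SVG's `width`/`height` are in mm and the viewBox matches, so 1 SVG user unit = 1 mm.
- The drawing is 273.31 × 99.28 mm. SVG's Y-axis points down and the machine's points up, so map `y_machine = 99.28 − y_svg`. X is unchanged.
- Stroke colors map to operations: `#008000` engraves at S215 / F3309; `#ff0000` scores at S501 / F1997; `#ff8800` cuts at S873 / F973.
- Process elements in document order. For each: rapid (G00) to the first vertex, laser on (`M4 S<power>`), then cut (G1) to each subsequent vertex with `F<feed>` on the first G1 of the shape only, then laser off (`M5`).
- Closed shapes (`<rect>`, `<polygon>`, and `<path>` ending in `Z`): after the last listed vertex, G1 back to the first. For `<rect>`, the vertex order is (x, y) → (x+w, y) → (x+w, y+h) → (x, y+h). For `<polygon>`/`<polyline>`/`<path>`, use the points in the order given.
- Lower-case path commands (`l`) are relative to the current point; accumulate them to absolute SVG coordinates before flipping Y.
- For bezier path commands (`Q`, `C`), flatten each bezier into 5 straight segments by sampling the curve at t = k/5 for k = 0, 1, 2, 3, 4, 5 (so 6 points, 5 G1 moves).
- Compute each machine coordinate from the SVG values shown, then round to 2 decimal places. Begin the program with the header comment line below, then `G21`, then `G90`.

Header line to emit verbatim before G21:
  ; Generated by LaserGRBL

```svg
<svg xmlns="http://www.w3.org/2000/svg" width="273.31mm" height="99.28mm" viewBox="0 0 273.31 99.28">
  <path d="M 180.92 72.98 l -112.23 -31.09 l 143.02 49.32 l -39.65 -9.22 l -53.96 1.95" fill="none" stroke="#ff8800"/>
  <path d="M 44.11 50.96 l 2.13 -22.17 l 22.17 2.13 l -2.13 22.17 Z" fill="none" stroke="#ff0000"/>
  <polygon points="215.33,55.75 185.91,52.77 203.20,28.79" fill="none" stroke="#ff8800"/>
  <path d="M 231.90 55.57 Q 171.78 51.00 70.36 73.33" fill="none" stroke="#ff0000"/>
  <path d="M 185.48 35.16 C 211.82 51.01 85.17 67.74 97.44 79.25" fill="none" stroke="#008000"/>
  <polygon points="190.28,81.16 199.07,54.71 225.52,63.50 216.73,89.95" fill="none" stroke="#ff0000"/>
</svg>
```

; Generated by LaserGRBL
G21
G90
G00 X180.92 Y26.30
M4 S873
G1 X68.69 Y57.39 F973
G1 X211.71 Y8.07
G1 X172.06 Y17.29
G1 X118.10 Y15.34
M5
G00 X44.11 Y48.32
M4 S501
G1 X46.24 Y70.49 F1997
G1 X68.41 Y68.36
G1 X66.28 Y46.19
G1 X44.11 Y48.32
M5
G00 X215.33 Y43.53
M4 S873
G1 X185.91 Y46.51 F973
G1 X203.20 Y70.49
G1 X215.33 Y43.53
M5
G00 X231.90 Y43.71
M4 S501
G1 X206.20 Y44.46 F1997
G1 X177.20 Y43.06
G1 X144.89 Y39.51
G1 X109.28 Y33.81
G1 X70.36 Y25.95
M5
G00 X185.48 Y64.12
M4 S215
G1 X185.26 Y54.55 F3309
G1 X162.34 Y45.07
G1 X130.72 Y35.96
G1 X104.41 Y27.51
G1 X97.44 Y20.03
M5
G00 X190.28 Y18.12
M4 S501
G1 X199.07 Y44.57 F1997
G1 X225.52 Y35.78
G1 X216.73 Y9.33
G1 X190.28 Y18.12
M5

Since the viewBox matches the mm dimensions, user units are millimetres directly. The only transform is the Y-flip y_m = 99.28 − y_svg.

Shape 1 is a open polyline drawn with `<path>`. Its stroke #ff8800 means cut at S873, F973. After flipping Y the toolpath is (180.92,26.30) → (68.69,57.39) → (211.71,8.07) → (172.06,17.29) → (118.10,15.34).

Shape 2 is a regular polygon drawn with `<path>`. Its stroke #ff0000 means score at S501, F1997. After flipping Y the toolpath is (44.11,48.32) → (46.24,70.49) → (68.41,68.36) → (66.28,46.19) → (44.11,48.32), returning to the start.

Shape 3 is a regular polygon drawn with `<polygon>`. Its stroke #ff8800 means cut at S873, F973. After flipping Y the toolpath is (215.33,43.53) → (185.91,46.51) → (203.20,70.49) → (215.33,43.53), returning to the start.

Shape 4 is a quadratic bezier drawn with `<path>`. Its stroke #ff0000 means score at S501, F1997. After flipping Y the toolpath is (231.90,43.71) → (206.20,44.46) → (177.20,43.06) → (144.89,39.51) → (109.28,33.81) → (70.36,25.95).

Shape 5 is a cubic bezier drawn with `<path>`. Its stroke #008000 means engrave at S215, F3309. After flipping Y the toolpath is (185.48,64.12) → (185.26,54.55) → (162.34,45.07) → (130.72,35.96) → (104.41,27.51) → (97.44,20.03).

Shape 6 is a regular polygon drawn with `<polygon>`. Its stroke #ff0000 means score at S501, F1997. After flipping Y the toolpath is (190.28,18.12) → (199.07,44.57) → (225.52,35.78) → (216.73,9.33) → (190.28,18.12), returning to the start.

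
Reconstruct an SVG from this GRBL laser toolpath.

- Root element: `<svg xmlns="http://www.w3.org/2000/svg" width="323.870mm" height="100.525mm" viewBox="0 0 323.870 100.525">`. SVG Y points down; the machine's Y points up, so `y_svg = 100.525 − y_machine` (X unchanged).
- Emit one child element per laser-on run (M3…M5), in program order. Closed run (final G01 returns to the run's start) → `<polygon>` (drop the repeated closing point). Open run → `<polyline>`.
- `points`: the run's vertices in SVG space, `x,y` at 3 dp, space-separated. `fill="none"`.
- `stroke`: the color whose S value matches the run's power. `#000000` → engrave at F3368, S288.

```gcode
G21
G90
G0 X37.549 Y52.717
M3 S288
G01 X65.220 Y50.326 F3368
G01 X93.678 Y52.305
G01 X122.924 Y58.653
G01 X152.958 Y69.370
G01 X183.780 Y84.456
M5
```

y_svg = 100.525 − y_m. Every run uses S288, so all elements get stroke `#000000` (engrave).

[1] open run; points: 37.549,47.808 65.220,50.199 93.678,48.220 122.924,41.872 152.958,31.155 183.780,16.069

<svg xmlns="http://www.w3.org/2000/svg" width="323.870mm" height="100.525mm" viewBox="0 0 323.870 100.525">
  <polyline points="37.549,47.808 65.220,50.199 93.678,48.220 122.924,41.872 152.958,31.155 183.780,16.069" fill="none" stroke="#000000"/>
</svg>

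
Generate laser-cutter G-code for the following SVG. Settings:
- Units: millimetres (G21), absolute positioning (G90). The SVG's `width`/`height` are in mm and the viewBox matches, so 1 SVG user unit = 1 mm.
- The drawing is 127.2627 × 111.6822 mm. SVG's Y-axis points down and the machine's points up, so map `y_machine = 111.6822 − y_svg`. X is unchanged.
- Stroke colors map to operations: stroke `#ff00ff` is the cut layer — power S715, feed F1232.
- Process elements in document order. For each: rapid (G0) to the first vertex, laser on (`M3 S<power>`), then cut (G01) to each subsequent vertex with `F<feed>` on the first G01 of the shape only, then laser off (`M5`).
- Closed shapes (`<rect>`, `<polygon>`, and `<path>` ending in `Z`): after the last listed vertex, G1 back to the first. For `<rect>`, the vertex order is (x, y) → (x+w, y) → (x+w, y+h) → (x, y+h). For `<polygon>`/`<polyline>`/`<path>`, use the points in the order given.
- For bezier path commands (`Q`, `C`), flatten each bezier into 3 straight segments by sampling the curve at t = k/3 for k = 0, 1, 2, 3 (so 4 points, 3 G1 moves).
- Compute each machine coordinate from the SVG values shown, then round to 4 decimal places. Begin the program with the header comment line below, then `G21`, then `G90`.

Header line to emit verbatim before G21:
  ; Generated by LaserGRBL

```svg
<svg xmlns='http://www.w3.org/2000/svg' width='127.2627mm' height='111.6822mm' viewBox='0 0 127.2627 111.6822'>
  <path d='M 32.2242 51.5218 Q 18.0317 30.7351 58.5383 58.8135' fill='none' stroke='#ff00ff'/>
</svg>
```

Since the viewBox matches the mm dimensions, user units are millimetres directly. The only transform is the Y-flip y_m = 111.6822 − y_svg.

Shape 1 is a quadratic bezier drawn with `<path>`. Its stroke #ff00ff means cut at S715, F1232. After flipping Y the toolpath is (32.2242,60.1604) → (28.8402,68.5887) → (37.6116,66.1582) → (58.5383,52.8687).

; Generated by LaserGRBL
G21
G90
G0 X32.2242 Y60.1604
M3 S715
G01 X28.8402 Y68.5887 F1232
G01 X37.6116 Y66.1582
G01 X58.5383 Y52.8687
M5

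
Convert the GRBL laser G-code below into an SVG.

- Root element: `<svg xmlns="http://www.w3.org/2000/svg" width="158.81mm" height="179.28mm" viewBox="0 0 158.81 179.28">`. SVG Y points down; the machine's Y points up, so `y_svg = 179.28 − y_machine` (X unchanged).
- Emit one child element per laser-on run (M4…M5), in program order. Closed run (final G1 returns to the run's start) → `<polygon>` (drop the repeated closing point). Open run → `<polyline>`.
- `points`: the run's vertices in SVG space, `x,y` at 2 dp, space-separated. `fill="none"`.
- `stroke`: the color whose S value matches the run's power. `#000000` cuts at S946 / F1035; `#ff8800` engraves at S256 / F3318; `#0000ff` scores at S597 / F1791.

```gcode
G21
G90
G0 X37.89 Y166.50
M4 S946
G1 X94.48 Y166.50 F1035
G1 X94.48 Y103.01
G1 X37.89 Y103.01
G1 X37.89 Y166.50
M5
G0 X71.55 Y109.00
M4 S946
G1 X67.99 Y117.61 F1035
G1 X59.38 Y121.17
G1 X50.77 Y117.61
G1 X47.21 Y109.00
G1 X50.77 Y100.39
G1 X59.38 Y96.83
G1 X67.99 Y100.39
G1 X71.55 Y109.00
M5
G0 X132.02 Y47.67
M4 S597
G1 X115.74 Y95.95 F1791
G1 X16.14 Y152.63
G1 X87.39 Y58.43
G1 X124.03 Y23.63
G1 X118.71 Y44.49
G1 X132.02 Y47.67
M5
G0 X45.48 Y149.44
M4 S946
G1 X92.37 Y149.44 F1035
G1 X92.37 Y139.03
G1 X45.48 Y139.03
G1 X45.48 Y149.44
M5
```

<svg xmlns="http://www.w3.org/2000/svg" width="158.81mm" height="179.28mm" viewBox="0 0 158.81 179.28">
  <polygon points="37.89,12.78 94.48,12.78 94.48,76.27 37.89,76.27" fill="none" stroke="#000000"/>
  <polygon points="71.55,70.28 67.99,61.67 59.38,58.11 50.77,61.67 47.21,70.28 50.77,78.89 59.38,82.45 67.99,78.89" fill="none" stroke="#000000"/>
  <polygon points="132.02,131.61 115.74,83.33 16.14,26.65 87.39,120.85 124.03,155.65 118.71,134.79" fill="none" stroke="#0000ff"/>
  <polygon points="45.48,29.84 92.37,29.84 92.37,40.25 45.48,40.25" fill="none" stroke="#000000"/>
</svg>

Machine Y-up, SVG Y-down with viewBox height 179.28, so y_svg = 179.28 − y_machine; X carries over.

Run 1: power S946 maps to stroke `#000000` (cut). The run returns to its start, so emit a `<polygon>` with points (Y-flipped): 37.89,12.78 94.48,12.78 94.48,76.27 37.89,76.27.

Run 2: S946 ⇒ cut layer `#000000`. The run returns to its start, so emit a `<polygon>` with points (Y-flipped): 71.55,70.28 67.99,61.67 59.38,58.11 50.77,61.67 47.21,70.28 50.77,78.89 59.38,82.45 67.99,78.89.

Run 3: the run's S597 means `#0000ff` (score). The run returns to its start, so emit a `<polygon>` with points (Y-flipped): 132.02,131.61 115.74,83.33 16.14,26.65 87.39,120.85 124.03,155.65 118.71,134.79.

Run 4: power S946 maps to stroke `#000000` (cut). The run returns to its start, so emit a `<polygon>` with points (Y-flipped): 45.48,29.84 92.37,29.84 92.37,40.25 45.48,40.25.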